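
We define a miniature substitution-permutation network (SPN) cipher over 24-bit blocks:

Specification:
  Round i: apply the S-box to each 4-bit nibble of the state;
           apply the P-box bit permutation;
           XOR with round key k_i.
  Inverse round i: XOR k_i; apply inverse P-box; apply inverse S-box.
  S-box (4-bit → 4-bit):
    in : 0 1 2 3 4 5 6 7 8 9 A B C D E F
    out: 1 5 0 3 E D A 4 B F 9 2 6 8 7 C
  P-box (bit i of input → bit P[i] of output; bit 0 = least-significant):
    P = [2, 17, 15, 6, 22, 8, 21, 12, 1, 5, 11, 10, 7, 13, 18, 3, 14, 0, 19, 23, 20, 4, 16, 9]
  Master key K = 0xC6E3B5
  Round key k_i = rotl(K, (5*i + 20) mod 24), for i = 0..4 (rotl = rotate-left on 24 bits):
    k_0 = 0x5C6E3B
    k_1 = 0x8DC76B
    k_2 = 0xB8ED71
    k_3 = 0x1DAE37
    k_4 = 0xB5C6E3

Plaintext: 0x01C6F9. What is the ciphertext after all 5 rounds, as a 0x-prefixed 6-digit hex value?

s_0 = plaintext = 0x01C6F9
s_1 = Round(s_0, k_0) = 0x629A5F
s_2 = Round(s_1, k_1) = 0xE971B1
s_3 = Round(s_2, k_2) = 0x252466
s_4 = Round(s_3, k_3) = 0x97F357
s_5 = Round(s_4, k_4) = 0xC854D9

0xC854D9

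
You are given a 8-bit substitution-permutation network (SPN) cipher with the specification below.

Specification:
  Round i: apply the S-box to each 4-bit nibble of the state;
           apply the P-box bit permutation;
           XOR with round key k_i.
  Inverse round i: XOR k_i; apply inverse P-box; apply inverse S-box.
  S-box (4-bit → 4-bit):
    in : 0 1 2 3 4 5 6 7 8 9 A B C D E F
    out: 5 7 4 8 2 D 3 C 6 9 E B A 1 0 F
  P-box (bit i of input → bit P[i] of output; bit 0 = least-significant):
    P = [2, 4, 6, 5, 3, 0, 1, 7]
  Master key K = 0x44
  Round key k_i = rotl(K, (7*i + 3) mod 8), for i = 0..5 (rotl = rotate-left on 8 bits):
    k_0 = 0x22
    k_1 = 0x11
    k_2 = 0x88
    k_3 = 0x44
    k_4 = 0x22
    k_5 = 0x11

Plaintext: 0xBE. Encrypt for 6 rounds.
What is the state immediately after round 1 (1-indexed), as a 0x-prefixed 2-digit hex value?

s_0 = plaintext = 0xBE
s_1 = Round(s_0, k_0) = 0xAB
s_2 = Round(s_1, k_1) = 0xA6
s_3 = Round(s_2, k_2) = 0x1F
s_4 = Round(s_3, k_3) = 0x3B
s_5 = Round(s_4, k_4) = 0x96
s_6 = Round(s_5, k_5) = 0x8D

0xAB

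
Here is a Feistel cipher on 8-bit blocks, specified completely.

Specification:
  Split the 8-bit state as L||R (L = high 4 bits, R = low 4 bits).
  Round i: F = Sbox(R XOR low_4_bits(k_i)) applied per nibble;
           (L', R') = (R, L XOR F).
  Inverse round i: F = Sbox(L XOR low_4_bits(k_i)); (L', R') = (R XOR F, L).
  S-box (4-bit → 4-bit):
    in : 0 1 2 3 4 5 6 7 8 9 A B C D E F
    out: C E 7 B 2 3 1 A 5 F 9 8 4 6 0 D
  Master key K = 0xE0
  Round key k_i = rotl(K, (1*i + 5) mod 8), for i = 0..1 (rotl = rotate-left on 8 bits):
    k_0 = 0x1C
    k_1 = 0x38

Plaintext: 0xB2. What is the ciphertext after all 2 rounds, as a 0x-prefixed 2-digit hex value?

s_0 = plaintext = 0xB2
s_1 = Round(s_0, k_0) = 0x2B
s_2 = Round(s_1, k_1) = 0xB9

0xB9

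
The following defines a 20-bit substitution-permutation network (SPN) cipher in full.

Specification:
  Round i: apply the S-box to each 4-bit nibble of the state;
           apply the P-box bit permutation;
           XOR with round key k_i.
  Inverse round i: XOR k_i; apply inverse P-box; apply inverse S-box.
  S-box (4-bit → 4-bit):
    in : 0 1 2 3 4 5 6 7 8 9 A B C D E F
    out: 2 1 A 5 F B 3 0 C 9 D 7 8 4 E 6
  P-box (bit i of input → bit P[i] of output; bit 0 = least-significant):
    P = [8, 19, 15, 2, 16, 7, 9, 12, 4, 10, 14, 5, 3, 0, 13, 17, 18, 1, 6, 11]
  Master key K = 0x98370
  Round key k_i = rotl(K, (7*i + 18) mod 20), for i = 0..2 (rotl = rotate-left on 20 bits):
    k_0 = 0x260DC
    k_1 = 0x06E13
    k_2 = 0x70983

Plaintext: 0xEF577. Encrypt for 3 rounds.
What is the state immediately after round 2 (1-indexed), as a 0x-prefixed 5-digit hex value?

0xBD438

s_0 = plaintext = 0xEF577
s_1 = Round(s_0, k_0) = 0x24CAF
s_2 = Round(s_1, k_1) = 0xBD438
s_3 = Round(s_2, k_2) = 0x2EFF5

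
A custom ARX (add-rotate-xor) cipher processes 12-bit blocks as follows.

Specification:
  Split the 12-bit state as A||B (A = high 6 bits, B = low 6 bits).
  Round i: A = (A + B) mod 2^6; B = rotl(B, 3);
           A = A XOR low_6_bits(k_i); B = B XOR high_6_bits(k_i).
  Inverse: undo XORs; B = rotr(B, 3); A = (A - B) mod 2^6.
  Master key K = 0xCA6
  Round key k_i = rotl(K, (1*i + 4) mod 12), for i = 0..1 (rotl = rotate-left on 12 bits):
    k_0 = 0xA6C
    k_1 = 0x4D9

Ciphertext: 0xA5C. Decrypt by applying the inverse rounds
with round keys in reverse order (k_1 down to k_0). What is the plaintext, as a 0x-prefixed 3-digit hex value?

s_0 = ciphertext = 0xA5C
s_1 = InvRound(s_0, k_1) = 0xDF9
s_2 = InvRound(s_1, k_0) = 0x642

0x642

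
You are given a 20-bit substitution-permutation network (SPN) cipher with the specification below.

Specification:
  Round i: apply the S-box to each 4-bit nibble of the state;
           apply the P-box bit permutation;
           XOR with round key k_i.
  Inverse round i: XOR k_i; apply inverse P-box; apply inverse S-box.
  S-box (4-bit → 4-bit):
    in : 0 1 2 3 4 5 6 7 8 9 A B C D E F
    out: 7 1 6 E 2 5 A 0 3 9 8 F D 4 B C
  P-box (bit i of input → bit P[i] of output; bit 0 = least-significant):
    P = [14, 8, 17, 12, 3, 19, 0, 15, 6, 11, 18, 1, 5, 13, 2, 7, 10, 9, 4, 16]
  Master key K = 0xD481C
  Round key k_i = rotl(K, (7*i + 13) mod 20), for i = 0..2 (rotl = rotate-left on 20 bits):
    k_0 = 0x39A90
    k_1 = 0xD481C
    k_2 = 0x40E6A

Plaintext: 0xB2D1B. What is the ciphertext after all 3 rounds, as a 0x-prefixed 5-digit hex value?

0xDADF5

s_0 = plaintext = 0xB2D1B
s_1 = Round(s_0, k_0) = 0x4ED8C
s_2 = Round(s_1, k_1) = 0x33AB4
s_3 = Round(s_2, k_2) = 0xDADF5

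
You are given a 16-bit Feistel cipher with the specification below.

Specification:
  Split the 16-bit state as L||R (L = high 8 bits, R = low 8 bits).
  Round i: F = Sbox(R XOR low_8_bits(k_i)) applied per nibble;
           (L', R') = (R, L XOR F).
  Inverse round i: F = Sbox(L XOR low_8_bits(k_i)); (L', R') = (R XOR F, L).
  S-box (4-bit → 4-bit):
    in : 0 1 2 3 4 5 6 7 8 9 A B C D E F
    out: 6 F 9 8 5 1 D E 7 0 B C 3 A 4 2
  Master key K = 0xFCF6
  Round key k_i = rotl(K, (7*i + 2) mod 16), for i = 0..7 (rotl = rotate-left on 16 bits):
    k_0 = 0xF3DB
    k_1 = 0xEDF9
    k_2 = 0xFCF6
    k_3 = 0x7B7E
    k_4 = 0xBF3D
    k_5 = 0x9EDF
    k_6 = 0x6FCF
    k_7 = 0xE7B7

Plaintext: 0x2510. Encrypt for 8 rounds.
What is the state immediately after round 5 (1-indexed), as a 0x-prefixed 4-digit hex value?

s_0 = plaintext = 0x2510
s_1 = Round(s_0, k_0) = 0x1019
s_2 = Round(s_1, k_1) = 0x1956
s_3 = Round(s_2, k_2) = 0x56AF
s_4 = Round(s_3, k_3) = 0xAFF9
s_5 = Round(s_4, k_4) = 0xF99A
s_6 = Round(s_5, k_5) = 0x9AA8
s_7 = Round(s_6, k_6) = 0xA844
s_8 = Round(s_7, k_7) = 0x4480

0xF99A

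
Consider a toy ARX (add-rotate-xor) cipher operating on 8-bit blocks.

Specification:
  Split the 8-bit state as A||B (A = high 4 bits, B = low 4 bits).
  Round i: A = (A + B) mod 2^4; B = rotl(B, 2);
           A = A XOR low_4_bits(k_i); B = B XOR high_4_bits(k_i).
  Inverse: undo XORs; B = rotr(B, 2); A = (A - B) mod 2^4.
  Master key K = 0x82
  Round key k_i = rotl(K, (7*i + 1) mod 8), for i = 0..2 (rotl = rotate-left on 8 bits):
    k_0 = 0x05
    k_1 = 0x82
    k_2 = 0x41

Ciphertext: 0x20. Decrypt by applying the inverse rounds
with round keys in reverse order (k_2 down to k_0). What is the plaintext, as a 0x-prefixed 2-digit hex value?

s_0 = ciphertext = 0x20
s_1 = InvRound(s_0, k_2) = 0x21
s_2 = InvRound(s_1, k_1) = 0xA6
s_3 = InvRound(s_2, k_0) = 0x69

0x69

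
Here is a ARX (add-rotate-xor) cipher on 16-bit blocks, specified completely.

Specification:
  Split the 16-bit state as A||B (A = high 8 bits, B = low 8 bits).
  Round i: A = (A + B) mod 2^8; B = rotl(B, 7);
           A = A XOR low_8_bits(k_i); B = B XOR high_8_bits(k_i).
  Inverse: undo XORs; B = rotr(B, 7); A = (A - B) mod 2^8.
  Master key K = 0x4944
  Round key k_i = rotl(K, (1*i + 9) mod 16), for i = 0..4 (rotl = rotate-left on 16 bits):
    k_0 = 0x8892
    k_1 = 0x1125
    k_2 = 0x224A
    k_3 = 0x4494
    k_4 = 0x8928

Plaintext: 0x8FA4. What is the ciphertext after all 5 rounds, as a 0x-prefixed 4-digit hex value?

s_0 = plaintext = 0x8FA4
s_1 = Round(s_0, k_0) = 0xA1DA
s_2 = Round(s_1, k_1) = 0x5E7C
s_3 = Round(s_2, k_2) = 0x901C
s_4 = Round(s_3, k_3) = 0x384A
s_5 = Round(s_4, k_4) = 0xAAAC

0xAAAC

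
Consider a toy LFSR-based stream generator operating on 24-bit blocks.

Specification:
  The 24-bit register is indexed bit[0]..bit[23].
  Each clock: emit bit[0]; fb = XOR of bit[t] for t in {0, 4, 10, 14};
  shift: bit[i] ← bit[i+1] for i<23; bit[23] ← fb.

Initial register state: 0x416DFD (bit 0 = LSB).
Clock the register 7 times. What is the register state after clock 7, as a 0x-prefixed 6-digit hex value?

0xF882DB

reg_0 = 0x416DFD
clock 1: out=1, reg = 0x20B6FE
clock 2: out=0, reg = 0x105B7F
clock 3: out=1, reg = 0x882DBF
clock 4: out=1, reg = 0xC416DF
clock 5: out=1, reg = 0xE20B6F
clock 6: out=1, reg = 0xF105B7
clock 7: out=1, reg = 0xF882DB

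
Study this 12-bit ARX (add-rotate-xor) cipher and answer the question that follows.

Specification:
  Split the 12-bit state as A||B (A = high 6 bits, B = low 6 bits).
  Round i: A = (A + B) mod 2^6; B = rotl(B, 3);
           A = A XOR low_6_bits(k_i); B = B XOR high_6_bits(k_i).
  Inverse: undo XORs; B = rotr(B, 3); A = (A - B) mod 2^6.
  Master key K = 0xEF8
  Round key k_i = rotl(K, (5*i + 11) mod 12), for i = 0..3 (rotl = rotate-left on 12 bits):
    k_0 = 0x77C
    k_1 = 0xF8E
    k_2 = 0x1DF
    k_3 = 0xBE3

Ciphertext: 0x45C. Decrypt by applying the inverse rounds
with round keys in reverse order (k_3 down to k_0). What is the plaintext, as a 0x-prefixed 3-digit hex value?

s_0 = ciphertext = 0x45C
s_1 = InvRound(s_0, k_3) = 0x51E
s_2 = InvRound(s_1, k_2) = 0x00B
s_3 = InvRound(s_2, k_1) = 0x82E
s_4 = InvRound(s_3, k_0) = 0xF9E

0xF9E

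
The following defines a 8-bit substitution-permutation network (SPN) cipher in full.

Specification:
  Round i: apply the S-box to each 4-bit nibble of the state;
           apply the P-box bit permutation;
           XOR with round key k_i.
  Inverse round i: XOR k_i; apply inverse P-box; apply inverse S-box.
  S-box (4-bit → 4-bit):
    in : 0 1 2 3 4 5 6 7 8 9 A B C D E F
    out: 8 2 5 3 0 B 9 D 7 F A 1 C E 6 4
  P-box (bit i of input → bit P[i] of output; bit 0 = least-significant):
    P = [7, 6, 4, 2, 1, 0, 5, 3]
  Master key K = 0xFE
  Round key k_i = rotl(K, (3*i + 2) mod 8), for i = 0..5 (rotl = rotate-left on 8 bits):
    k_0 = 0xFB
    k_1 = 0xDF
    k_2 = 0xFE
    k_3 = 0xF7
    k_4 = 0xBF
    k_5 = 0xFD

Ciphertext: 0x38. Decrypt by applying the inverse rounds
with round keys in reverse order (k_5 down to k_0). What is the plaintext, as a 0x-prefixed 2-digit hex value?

s_0 = ciphertext = 0x38
s_1 = InvRound(s_0, k_5) = 0x15
s_2 = InvRound(s_1, k_4) = 0x7B
s_3 = InvRound(s_2, k_3) = 0x06
s_4 = InvRound(s_3, k_2) = 0xC8
s_5 = InvRound(s_4, k_1) = 0x3C
s_6 = InvRound(s_5, k_0) = 0x35

0x35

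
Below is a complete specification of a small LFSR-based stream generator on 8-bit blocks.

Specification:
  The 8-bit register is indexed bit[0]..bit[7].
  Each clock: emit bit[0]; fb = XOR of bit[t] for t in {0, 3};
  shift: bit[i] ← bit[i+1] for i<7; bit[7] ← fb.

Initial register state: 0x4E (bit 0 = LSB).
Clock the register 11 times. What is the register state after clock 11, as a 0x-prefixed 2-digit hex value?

0x74

reg_0 = 0x4E
clock 1: out=0, reg = 0xA7
clock 2: out=1, reg = 0xD3
clock 3: out=1, reg = 0xE9
clock 4: out=1, reg = 0x74
clock 5: out=0, reg = 0x3A
clock 6: out=0, reg = 0x9D
clock 7: out=1, reg = 0x4E
clock 8: out=0, reg = 0xA7
clock 9: out=1, reg = 0xD3
clock 10: out=1, reg = 0xE9
clock 11: out=1, reg = 0x74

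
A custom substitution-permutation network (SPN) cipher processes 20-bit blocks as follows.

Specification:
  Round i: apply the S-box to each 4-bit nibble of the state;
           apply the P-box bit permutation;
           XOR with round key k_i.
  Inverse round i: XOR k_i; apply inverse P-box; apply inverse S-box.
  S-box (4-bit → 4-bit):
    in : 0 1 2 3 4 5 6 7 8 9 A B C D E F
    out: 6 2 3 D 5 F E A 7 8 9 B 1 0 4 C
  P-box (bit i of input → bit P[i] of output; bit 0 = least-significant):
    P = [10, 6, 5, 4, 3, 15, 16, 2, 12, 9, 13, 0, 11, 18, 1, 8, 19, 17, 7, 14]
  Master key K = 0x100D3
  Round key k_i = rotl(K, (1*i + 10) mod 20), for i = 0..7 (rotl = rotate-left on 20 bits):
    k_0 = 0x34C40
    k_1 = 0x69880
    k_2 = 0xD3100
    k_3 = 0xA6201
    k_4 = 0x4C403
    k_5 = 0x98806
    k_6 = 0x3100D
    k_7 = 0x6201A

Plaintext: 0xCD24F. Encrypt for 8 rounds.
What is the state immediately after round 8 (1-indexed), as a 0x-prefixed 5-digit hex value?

0x4CC0C

s_0 = plaintext = 0xCD24F
s_1 = Round(s_0, k_0) = 0xA5E78
s_2 = Round(s_1, k_1) = 0xA75E6
s_3 = Round(s_2, k_2) = 0x04271
s_4 = Round(s_3, k_3) = 0x8F8C7
s_5 = Round(s_4, k_4) = 0xEF7D9
s_6 = Round(s_5, k_5) = 0x98B95
s_7 = Round(s_6, k_6) = 0x74E7A
s_8 = Round(s_7, k_7) = 0x4CC0C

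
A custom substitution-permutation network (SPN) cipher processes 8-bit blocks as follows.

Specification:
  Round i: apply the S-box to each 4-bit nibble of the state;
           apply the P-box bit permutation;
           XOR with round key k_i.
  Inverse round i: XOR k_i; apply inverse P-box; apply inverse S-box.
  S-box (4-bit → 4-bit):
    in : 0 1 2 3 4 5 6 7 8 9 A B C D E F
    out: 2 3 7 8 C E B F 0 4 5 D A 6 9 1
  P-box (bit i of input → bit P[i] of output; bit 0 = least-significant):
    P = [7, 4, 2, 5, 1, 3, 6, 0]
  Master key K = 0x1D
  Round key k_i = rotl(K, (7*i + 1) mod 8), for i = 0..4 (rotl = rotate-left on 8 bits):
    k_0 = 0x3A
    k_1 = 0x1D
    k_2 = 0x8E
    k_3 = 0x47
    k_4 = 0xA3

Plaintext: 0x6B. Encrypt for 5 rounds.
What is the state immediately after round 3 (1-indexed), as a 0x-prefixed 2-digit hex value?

0x81

s_0 = plaintext = 0x6B
s_1 = Round(s_0, k_0) = 0x95
s_2 = Round(s_1, k_1) = 0x69
s_3 = Round(s_2, k_2) = 0x81
s_4 = Round(s_3, k_3) = 0xD7
s_5 = Round(s_4, k_4) = 0x5F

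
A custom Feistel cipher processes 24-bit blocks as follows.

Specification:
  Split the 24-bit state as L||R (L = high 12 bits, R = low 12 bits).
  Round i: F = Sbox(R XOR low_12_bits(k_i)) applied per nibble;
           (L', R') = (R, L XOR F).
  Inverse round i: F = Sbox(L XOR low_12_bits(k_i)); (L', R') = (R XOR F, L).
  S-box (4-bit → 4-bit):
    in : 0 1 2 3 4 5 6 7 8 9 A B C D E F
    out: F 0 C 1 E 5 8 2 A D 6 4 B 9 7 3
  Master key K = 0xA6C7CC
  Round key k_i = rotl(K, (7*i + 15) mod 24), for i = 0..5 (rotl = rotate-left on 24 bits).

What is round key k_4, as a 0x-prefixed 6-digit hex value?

K = 0xA6C7CC
k_0 = rotl(K, (7*0+15) mod 24) = rotl(K, 15) = 0xE65363
k_1 = rotl(K, (7*1+15) mod 24) = rotl(K, 22) = 0x29B1F3
k_2 = rotl(K, (7*2+15) mod 24) = rotl(K, 5) = 0xD8F994
k_3 = rotl(K, (7*3+15) mod 24) = rotl(K, 12) = 0x7CCA6C
k_4 = rotl(K, (7*4+15) mod 24) = rotl(K, 19) = 0x65363E

0x65363E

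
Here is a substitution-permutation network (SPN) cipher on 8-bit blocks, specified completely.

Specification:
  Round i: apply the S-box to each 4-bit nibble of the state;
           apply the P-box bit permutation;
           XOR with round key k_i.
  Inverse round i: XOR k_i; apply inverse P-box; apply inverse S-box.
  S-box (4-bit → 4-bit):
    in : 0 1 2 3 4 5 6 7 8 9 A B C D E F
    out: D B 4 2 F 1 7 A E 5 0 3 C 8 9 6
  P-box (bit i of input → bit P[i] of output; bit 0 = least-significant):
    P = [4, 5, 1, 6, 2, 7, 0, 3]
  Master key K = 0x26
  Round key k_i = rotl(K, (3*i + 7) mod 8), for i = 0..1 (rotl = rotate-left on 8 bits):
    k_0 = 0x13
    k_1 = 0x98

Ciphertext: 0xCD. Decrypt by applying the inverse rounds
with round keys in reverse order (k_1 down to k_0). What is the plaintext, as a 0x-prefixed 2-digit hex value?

s_0 = ciphertext = 0xCD
s_1 = InvRound(s_0, k_1) = 0x9E
s_2 = InvRound(s_1, k_0) = 0x4A

0x4A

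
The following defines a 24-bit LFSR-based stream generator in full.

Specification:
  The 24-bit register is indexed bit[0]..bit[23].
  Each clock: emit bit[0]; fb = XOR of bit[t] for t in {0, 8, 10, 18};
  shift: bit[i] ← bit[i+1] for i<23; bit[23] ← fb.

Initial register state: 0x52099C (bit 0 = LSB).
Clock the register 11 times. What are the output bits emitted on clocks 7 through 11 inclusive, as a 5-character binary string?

reg_0 = 0x52099C
clock 1: out=0, reg = 0xA904CE
clock 2: out=0, reg = 0xD48267
clock 3: out=1, reg = 0x6A4133
clock 4: out=1, reg = 0x352099
clock 5: out=1, reg = 0x1A904C
clock 6: out=0, reg = 0x0D4826
clock 7: out=0, reg = 0x86A413
clock 8: out=1, reg = 0xC35209
clock 9: out=1, reg = 0xE1A904
clock 10: out=0, reg = 0xF0D482
clock 11: out=0, reg = 0xF86A41

01100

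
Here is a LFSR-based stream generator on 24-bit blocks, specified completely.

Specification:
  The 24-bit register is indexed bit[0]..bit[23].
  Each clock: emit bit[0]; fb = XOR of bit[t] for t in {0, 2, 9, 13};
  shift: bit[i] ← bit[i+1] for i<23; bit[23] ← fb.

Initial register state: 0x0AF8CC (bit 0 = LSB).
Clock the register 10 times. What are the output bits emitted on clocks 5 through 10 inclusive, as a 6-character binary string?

reg_0 = 0x0AF8CC
clock 1: out=0, reg = 0x057C66
clock 2: out=0, reg = 0x02BE33
clock 3: out=1, reg = 0x815F19
clock 4: out=1, reg = 0x40AF8C
clock 5: out=0, reg = 0xA057C6
clock 6: out=0, reg = 0x502BE3
clock 7: out=1, reg = 0xA815F1
clock 8: out=1, reg = 0xD40AF8
clock 9: out=0, reg = 0xEA057C
clock 10: out=0, reg = 0xF502BE

001100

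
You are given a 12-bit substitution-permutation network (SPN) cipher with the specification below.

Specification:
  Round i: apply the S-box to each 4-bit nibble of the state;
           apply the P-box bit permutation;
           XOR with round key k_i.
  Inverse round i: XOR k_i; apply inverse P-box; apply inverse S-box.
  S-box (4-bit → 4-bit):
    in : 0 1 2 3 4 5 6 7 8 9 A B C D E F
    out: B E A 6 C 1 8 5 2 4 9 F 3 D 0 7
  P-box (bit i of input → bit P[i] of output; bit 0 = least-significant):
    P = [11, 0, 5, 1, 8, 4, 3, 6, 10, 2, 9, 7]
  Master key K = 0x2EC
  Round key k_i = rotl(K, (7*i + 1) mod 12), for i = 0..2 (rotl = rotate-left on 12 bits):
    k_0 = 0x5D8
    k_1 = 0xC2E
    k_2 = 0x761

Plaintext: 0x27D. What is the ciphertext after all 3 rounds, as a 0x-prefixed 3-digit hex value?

s_0 = plaintext = 0x27D
s_1 = Round(s_0, k_0) = 0xC76
s_2 = Round(s_1, k_1) = 0x920
s_3 = Round(s_2, k_2) = 0xD32

0xD32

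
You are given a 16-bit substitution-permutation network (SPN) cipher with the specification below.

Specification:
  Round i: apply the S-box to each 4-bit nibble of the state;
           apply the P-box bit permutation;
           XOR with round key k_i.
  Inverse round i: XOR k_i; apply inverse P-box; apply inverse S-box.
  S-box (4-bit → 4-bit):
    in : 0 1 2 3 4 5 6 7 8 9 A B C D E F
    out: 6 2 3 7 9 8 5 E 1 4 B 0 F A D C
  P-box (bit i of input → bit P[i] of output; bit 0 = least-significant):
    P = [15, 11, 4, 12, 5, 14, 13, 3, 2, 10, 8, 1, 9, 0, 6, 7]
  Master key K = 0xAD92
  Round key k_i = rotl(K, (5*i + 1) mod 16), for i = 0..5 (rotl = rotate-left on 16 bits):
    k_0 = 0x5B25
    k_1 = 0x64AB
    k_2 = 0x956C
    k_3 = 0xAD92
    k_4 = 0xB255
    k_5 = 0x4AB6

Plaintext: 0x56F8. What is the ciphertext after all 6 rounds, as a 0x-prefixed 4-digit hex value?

s_0 = plaintext = 0x56F8
s_1 = Round(s_0, k_0) = 0xFAA9
s_2 = Round(s_1, k_1) = 0x2055
s_3 = Round(s_2, k_2) = 0x8265
s_4 = Round(s_3, k_3) = 0x9BB6
s_5 = Round(s_4, k_4) = 0x3205
s_6 = Round(s_5, k_5) = 0x3CF3

0x3CF3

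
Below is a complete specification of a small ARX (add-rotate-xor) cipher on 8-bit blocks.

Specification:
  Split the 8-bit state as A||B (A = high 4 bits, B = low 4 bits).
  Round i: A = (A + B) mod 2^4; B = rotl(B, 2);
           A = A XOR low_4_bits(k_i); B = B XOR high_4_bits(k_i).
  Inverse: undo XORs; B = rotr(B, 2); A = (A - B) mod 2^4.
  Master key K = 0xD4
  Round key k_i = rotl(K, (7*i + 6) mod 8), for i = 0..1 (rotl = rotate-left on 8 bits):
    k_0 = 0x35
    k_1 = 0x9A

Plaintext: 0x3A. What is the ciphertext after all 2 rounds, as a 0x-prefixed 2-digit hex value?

0xBF

s_0 = plaintext = 0x3A
s_1 = Round(s_0, k_0) = 0x89
s_2 = Round(s_1, k_1) = 0xBF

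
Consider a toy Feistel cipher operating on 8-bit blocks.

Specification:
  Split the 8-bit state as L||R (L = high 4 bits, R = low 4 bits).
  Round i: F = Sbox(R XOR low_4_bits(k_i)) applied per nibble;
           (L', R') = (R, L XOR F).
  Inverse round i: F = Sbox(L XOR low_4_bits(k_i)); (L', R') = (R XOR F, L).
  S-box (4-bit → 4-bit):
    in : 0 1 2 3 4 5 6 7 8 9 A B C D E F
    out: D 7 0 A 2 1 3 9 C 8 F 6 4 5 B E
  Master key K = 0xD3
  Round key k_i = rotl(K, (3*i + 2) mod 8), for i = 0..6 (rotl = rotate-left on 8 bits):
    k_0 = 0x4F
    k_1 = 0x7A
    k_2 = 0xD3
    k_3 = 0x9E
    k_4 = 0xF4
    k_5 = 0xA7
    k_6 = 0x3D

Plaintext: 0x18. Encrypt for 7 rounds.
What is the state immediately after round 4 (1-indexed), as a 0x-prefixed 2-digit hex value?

s_0 = plaintext = 0x18
s_1 = Round(s_0, k_0) = 0x88
s_2 = Round(s_1, k_1) = 0x88
s_3 = Round(s_2, k_2) = 0x8E
s_4 = Round(s_3, k_3) = 0xE5
s_5 = Round(s_4, k_4) = 0x59
s_6 = Round(s_5, k_5) = 0x9E
s_7 = Round(s_6, k_6) = 0xE3

0xE5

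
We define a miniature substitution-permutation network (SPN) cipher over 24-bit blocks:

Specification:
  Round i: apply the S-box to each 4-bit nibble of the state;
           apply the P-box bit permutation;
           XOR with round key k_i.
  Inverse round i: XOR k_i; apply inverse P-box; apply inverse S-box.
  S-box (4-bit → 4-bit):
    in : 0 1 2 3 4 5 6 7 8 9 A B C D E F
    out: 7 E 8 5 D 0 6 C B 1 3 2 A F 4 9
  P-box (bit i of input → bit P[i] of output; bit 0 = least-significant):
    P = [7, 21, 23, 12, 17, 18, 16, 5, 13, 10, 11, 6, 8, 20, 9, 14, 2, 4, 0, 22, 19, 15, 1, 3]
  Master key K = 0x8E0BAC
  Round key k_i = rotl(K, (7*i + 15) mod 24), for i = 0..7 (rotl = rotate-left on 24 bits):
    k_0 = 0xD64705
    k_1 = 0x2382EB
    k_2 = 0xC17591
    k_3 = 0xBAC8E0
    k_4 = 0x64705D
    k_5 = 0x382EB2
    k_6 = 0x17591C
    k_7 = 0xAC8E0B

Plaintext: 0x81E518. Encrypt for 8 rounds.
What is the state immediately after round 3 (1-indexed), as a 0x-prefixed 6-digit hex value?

s_0 = plaintext = 0x81E518
s_1 = Round(s_0, k_0) = 0xBBD5BC
s_2 = Round(s_1, k_1) = 0x1751FB
s_3 = Round(s_2, k_2) = 0xA3F9FA
s_4 = Round(s_3, k_3) = 0x902945
s_5 = Round(s_4, k_4) = 0x6F1068
s_6 = Round(s_5, k_5) = 0x4DD034
s_7 = Round(s_6, k_6) = 0xCC2683
s_8 = Round(s_7, k_7) = 0x6A42B3

0xA3F9FA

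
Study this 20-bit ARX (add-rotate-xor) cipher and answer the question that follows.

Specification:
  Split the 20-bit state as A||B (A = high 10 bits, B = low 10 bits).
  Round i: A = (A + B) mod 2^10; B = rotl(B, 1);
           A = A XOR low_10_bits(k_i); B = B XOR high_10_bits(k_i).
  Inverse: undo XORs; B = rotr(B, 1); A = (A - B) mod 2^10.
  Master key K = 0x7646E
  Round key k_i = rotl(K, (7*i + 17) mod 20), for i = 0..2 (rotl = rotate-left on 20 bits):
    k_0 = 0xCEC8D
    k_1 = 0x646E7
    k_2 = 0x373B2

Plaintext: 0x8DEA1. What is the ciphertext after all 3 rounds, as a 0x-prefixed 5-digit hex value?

s_0 = plaintext = 0x8DEA1
s_1 = Round(s_0, k_0) = 0x15678
s_2 = Round(s_1, k_1) = 0x0A960
s_3 = Round(s_2, k_2) = 0x8E21C

0x8E21C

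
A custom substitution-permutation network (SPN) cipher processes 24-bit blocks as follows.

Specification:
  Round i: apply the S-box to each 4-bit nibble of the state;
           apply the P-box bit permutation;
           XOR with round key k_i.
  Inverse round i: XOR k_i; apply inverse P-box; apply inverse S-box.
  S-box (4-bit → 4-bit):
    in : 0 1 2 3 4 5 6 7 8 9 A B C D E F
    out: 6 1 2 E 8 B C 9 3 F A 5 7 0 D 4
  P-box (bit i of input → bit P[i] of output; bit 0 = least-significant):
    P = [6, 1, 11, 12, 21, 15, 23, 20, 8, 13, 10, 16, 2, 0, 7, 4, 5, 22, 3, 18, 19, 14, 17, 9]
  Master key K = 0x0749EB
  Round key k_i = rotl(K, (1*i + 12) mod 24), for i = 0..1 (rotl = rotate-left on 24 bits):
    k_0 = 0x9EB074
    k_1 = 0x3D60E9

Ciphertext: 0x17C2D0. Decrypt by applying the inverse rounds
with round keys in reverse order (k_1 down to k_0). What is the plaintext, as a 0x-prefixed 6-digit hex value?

0x493477

s_0 = ciphertext = 0x17C2D0
s_1 = InvRound(s_0, k_1) = 0xEBA28D
s_2 = InvRound(s_1, k_0) = 0x493477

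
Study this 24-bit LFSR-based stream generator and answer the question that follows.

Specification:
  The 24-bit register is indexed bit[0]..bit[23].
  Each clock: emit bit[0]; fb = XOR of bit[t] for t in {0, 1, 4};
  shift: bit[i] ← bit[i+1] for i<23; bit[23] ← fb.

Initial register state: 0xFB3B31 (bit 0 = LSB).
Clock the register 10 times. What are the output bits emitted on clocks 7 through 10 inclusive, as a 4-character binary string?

reg_0 = 0xFB3B31
clock 1: out=1, reg = 0x7D9D98
clock 2: out=0, reg = 0xBECECC
clock 3: out=0, reg = 0x5F6766
clock 4: out=0, reg = 0xAFB3B3
clock 5: out=1, reg = 0xD7D9D9
clock 6: out=1, reg = 0x6BECEC
clock 7: out=0, reg = 0x35F676
clock 8: out=0, reg = 0x1AFB3B
clock 9: out=1, reg = 0x8D7D9D
clock 10: out=1, reg = 0x46BECE

0011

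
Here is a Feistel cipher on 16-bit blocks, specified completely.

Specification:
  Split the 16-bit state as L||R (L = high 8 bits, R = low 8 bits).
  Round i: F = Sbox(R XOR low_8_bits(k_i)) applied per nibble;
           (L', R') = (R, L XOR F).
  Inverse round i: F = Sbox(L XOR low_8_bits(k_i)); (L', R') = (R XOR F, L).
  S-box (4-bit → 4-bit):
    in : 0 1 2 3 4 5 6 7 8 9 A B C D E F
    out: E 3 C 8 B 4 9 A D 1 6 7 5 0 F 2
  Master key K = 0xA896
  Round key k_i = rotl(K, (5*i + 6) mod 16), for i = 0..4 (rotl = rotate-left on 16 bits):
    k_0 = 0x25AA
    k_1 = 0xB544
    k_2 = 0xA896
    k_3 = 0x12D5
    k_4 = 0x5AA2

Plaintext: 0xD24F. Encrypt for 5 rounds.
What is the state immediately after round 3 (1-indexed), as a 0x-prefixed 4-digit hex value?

0xD392

s_0 = plaintext = 0xD24F
s_1 = Round(s_0, k_0) = 0x4F26
s_2 = Round(s_1, k_1) = 0x26D3
s_3 = Round(s_2, k_2) = 0xD392
s_4 = Round(s_3, k_3) = 0x9269
s_5 = Round(s_4, k_4) = 0x69C5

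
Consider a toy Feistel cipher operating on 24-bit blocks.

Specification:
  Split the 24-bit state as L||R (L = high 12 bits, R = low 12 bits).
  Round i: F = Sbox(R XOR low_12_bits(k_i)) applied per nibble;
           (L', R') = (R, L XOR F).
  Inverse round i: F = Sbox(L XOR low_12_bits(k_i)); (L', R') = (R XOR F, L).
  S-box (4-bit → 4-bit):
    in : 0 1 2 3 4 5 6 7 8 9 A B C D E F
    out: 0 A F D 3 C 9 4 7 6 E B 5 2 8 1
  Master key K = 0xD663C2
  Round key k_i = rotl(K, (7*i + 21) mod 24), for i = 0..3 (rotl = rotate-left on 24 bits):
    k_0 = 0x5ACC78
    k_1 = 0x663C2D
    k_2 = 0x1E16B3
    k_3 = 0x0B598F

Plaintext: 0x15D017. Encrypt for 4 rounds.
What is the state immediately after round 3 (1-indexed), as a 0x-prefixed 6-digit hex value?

0x79DE34

s_0 = plaintext = 0x15D017
s_1 = Round(s_0, k_0) = 0x0174CC
s_2 = Round(s_1, k_1) = 0x4CC79D
s_3 = Round(s_2, k_2) = 0x79DE34
s_4 = Round(s_3, k_3) = 0xE34326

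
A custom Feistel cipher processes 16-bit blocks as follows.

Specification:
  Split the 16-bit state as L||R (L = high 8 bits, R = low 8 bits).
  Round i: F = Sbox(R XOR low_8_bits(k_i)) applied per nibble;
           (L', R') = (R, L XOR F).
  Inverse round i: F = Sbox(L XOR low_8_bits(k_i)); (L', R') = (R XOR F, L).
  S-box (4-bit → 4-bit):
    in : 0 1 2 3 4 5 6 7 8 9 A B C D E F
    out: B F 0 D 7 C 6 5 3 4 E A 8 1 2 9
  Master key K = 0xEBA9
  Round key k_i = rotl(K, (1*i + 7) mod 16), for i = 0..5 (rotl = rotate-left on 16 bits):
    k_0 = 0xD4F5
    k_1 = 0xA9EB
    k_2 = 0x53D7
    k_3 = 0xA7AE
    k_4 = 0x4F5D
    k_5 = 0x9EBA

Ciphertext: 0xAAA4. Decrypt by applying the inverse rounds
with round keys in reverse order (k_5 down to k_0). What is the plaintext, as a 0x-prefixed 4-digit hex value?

s_0 = ciphertext = 0xAAA4
s_1 = InvRound(s_0, k_5) = 0x5FAA
s_2 = InvRound(s_1, k_4) = 0x1A5F
s_3 = InvRound(s_2, k_3) = 0xF81A
s_4 = InvRound(s_3, k_2) = 0x13F8
s_5 = InvRound(s_4, k_1) = 0x6B13
s_6 = InvRound(s_5, k_0) = 0x516B

0x516B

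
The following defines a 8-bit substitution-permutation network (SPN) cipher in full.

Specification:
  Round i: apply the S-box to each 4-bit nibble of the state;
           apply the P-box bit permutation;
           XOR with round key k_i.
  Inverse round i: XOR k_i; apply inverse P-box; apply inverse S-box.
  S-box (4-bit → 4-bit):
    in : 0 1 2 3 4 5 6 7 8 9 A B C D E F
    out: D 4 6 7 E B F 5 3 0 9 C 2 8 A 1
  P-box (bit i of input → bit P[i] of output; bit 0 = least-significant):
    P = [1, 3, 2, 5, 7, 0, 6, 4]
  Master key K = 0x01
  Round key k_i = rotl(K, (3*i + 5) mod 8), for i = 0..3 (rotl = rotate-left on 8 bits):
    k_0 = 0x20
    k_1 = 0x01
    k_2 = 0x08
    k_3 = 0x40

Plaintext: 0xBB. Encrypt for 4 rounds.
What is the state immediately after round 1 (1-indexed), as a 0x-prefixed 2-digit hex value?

0x54

s_0 = plaintext = 0xBB
s_1 = Round(s_0, k_0) = 0x54
s_2 = Round(s_1, k_1) = 0xBC
s_3 = Round(s_2, k_2) = 0x50
s_4 = Round(s_3, k_3) = 0xF7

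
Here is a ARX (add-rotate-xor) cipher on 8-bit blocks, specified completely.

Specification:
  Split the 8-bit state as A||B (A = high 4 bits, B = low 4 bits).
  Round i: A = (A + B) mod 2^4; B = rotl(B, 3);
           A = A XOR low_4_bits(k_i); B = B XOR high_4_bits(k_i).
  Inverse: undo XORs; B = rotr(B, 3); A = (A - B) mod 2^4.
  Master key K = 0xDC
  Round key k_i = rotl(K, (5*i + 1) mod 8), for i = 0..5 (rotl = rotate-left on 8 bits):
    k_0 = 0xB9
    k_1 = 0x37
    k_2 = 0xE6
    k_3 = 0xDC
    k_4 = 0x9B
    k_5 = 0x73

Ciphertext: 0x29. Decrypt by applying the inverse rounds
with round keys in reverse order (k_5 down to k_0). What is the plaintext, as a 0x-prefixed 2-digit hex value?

s_0 = ciphertext = 0x29
s_1 = InvRound(s_0, k_5) = 0x4D
s_2 = InvRound(s_1, k_4) = 0x78
s_3 = InvRound(s_2, k_3) = 0x1A
s_4 = InvRound(s_3, k_2) = 0xF8
s_5 = InvRound(s_4, k_1) = 0x17
s_6 = InvRound(s_5, k_0) = 0xF9

0xF9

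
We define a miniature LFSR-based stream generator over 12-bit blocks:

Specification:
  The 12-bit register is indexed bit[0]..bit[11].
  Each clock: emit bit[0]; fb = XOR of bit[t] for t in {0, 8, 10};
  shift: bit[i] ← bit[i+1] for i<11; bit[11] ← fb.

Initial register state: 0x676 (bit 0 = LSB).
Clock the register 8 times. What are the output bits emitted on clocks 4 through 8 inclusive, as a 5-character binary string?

reg_0 = 0x676
clock 1: out=0, reg = 0xB3B
clock 2: out=1, reg = 0x59D
clock 3: out=1, reg = 0xACE
clock 4: out=0, reg = 0x567
clock 5: out=1, reg = 0xAB3
clock 6: out=1, reg = 0xD59
clock 7: out=1, reg = 0xEAC
clock 8: out=0, reg = 0xF56

01110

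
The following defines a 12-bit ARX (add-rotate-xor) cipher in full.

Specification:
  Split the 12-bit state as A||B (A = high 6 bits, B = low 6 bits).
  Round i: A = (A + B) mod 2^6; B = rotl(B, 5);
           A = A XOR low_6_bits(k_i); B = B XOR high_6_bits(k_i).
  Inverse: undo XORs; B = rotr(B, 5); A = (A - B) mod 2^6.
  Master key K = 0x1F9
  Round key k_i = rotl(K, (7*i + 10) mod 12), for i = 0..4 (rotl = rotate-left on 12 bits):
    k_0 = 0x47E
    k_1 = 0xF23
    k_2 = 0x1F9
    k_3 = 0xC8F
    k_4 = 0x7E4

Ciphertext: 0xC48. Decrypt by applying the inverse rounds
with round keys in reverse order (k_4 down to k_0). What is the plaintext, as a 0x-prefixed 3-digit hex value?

0xBEE

s_0 = ciphertext = 0xC48
s_1 = InvRound(s_0, k_4) = 0x9EE
s_2 = InvRound(s_1, k_3) = 0xC38
s_3 = InvRound(s_2, k_2) = 0x2BF
s_4 = InvRound(s_3, k_1) = 0x8C6
s_5 = InvRound(s_4, k_0) = 0xBEE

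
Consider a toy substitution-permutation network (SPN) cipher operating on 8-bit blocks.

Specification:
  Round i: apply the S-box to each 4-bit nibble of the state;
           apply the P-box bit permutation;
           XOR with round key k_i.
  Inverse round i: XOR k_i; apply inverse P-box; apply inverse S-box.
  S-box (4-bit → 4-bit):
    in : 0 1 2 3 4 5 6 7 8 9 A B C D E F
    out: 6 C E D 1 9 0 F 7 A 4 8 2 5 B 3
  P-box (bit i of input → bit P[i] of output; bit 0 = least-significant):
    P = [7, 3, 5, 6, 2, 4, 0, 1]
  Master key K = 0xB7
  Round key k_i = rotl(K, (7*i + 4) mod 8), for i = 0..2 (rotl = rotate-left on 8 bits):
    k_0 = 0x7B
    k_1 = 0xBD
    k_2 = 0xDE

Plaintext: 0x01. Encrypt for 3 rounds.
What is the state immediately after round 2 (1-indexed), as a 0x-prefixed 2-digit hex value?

s_0 = plaintext = 0x01
s_1 = Round(s_0, k_0) = 0x0A
s_2 = Round(s_1, k_1) = 0x8C
s_3 = Round(s_2, k_2) = 0xC3

0x8C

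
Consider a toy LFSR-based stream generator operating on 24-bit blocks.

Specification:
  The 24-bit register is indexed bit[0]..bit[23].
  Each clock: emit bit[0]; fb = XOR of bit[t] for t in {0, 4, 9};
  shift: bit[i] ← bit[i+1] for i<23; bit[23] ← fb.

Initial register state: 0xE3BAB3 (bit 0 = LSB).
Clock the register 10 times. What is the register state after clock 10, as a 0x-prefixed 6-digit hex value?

reg_0 = 0xE3BAB3
clock 1: out=1, reg = 0xF1DD59
clock 2: out=1, reg = 0x78EEAC
clock 3: out=0, reg = 0xBC7756
clock 4: out=0, reg = 0x5E3BAB
clock 5: out=1, reg = 0x2F1DD5
clock 6: out=1, reg = 0x178EEA
clock 7: out=0, reg = 0x8BC775
clock 8: out=1, reg = 0xC5E3BA
clock 9: out=0, reg = 0x62F1DD
clock 10: out=1, reg = 0x3178EE

0x3178EE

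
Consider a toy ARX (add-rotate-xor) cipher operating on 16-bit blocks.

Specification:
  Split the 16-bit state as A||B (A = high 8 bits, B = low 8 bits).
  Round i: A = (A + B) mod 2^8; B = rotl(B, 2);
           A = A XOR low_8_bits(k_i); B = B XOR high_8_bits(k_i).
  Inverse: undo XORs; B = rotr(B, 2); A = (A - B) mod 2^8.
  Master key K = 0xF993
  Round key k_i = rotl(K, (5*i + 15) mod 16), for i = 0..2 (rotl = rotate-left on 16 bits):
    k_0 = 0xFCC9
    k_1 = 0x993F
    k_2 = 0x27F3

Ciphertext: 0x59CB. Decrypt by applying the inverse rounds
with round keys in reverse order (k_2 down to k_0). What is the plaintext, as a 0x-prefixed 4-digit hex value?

0x4C15

s_0 = ciphertext = 0x59CB
s_1 = InvRound(s_0, k_2) = 0x6F3B
s_2 = InvRound(s_1, k_1) = 0xA8A8
s_3 = InvRound(s_2, k_0) = 0x4C15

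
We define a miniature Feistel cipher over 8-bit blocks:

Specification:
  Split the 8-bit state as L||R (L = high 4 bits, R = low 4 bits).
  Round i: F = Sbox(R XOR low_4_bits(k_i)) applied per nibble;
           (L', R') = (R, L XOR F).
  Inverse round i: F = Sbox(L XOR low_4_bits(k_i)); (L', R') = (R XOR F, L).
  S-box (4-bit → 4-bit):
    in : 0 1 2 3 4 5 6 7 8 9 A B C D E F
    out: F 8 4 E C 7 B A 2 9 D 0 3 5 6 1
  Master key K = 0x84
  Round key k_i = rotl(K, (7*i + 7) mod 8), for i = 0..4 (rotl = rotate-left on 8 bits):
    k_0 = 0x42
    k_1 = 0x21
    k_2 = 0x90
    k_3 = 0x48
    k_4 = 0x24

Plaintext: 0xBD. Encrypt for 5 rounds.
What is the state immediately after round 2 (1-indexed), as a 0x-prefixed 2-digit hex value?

s_0 = plaintext = 0xBD
s_1 = Round(s_0, k_0) = 0xDA
s_2 = Round(s_1, k_1) = 0xAD
s_3 = Round(s_2, k_2) = 0xDF
s_4 = Round(s_3, k_3) = 0xF7
s_5 = Round(s_4, k_4) = 0x71

0xAD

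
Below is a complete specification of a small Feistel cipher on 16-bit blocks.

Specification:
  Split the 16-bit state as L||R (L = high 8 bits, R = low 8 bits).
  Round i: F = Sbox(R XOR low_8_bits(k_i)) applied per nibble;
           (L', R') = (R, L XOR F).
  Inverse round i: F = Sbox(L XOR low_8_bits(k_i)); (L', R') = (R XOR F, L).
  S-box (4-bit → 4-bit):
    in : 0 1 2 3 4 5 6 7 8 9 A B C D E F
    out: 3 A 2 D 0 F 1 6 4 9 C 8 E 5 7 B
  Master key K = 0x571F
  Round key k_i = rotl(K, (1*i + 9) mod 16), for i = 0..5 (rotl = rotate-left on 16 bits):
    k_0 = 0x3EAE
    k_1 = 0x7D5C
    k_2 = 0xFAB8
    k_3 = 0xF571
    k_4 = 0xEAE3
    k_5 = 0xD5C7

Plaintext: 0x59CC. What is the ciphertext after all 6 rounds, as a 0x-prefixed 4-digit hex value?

s_0 = plaintext = 0x59CC
s_1 = Round(s_0, k_0) = 0xCC4B
s_2 = Round(s_1, k_1) = 0x4B6A
s_3 = Round(s_2, k_2) = 0x6A19
s_4 = Round(s_3, k_3) = 0x197E
s_5 = Round(s_4, k_4) = 0x7E8C
s_6 = Round(s_5, k_5) = 0x8C76

0x8C76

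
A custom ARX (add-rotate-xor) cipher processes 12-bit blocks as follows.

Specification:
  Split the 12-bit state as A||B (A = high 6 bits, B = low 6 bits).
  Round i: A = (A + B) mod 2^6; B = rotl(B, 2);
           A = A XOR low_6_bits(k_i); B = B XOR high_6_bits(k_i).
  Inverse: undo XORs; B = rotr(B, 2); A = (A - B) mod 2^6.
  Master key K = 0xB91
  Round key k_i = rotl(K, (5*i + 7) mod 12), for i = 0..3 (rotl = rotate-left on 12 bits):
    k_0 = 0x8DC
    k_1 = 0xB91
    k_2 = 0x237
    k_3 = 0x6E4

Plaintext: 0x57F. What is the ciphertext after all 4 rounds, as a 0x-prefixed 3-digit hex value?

s_0 = plaintext = 0x57F
s_1 = Round(s_0, k_0) = 0x21C
s_2 = Round(s_1, k_1) = 0xD5F
s_3 = Round(s_2, k_2) = 0x8F5
s_4 = Round(s_3, k_3) = 0xF0C

0xF0C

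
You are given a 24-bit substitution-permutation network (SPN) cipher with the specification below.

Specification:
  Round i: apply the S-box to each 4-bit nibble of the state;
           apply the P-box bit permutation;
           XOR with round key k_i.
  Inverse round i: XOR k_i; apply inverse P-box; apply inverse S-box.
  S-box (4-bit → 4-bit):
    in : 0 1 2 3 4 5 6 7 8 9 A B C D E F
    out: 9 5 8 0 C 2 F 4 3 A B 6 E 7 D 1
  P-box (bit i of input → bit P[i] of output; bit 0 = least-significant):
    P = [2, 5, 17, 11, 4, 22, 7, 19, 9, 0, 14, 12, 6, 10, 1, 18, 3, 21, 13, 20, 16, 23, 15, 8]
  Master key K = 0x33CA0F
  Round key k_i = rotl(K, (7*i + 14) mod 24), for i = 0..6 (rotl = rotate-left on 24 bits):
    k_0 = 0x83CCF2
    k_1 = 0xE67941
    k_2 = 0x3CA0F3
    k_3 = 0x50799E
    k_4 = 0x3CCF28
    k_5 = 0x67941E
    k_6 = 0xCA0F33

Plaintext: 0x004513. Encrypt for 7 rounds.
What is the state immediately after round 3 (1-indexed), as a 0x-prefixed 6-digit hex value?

0x0D7A8C

s_0 = plaintext = 0x004513
s_1 = Round(s_0, k_0) = 0x96CD69
s_2 = Round(s_1, k_1) = 0x1A16FA
s_3 = Round(s_2, k_2) = 0x0D7A8C
s_4 = Round(s_3, k_3) = 0x3342A5
s_5 = Round(s_4, k_4) = 0x70DF1A
s_6 = Round(s_5, k_5) = 0x771AE0
s_7 = Round(s_6, k_6) = 0xC2B5E4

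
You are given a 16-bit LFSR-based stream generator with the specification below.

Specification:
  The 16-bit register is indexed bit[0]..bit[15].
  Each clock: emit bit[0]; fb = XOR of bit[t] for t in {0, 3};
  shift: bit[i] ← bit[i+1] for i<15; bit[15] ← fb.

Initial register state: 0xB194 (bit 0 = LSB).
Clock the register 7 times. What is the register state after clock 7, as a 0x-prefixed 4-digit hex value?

reg_0 = 0xB194
clock 1: out=0, reg = 0x58CA
clock 2: out=0, reg = 0xAC65
clock 3: out=1, reg = 0xD632
clock 4: out=0, reg = 0x6B19
clock 5: out=1, reg = 0x358C
clock 6: out=0, reg = 0x9AC6
clock 7: out=0, reg = 0x4D63

0x4D63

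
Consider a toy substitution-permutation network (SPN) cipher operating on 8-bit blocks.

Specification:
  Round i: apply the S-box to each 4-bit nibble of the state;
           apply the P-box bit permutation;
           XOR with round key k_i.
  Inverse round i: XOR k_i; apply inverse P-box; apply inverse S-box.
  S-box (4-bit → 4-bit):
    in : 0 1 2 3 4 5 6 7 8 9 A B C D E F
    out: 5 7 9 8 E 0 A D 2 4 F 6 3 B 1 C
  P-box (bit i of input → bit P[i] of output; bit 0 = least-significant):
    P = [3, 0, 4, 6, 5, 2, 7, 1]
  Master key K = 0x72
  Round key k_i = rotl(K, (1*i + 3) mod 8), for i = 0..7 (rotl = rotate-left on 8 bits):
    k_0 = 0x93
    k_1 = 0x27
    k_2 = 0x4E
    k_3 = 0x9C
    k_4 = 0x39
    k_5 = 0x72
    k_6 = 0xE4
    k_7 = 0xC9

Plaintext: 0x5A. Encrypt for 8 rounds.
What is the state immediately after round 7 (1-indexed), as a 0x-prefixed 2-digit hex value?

0x45

s_0 = plaintext = 0x5A
s_1 = Round(s_0, k_0) = 0xCA
s_2 = Round(s_1, k_1) = 0x5A
s_3 = Round(s_2, k_2) = 0x17
s_4 = Round(s_3, k_3) = 0x60
s_5 = Round(s_4, k_4) = 0x27
s_6 = Round(s_5, k_5) = 0x08
s_7 = Round(s_6, k_6) = 0x45
s_8 = Round(s_7, k_7) = 0x4F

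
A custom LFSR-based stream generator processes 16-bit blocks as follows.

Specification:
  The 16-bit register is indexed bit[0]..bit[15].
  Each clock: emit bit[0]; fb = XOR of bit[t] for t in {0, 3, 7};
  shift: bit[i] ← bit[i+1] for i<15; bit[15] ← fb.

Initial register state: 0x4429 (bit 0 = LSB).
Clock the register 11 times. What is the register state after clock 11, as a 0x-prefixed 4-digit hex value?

reg_0 = 0x4429
clock 1: out=1, reg = 0x2214
clock 2: out=0, reg = 0x110A
clock 3: out=0, reg = 0x8885
clock 4: out=1, reg = 0x4442
clock 5: out=0, reg = 0x2221
clock 6: out=1, reg = 0x9110
clock 7: out=0, reg = 0x4888
clock 8: out=0, reg = 0x2444
clock 9: out=0, reg = 0x1222
clock 10: out=0, reg = 0x0911
clock 11: out=1, reg = 0x8488

0x8488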